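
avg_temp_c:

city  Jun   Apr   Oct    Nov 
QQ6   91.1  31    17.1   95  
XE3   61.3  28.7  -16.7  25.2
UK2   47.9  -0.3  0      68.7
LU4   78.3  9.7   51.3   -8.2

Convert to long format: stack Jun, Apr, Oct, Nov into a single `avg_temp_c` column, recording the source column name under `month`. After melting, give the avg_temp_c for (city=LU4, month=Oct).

Unpivoting turns each (city, wide-column) pair into one long row.
The wide cell at row LU4, column Oct holds 51.3, so the long row (LU4, Oct) has avg_temp_c=51.3.

51.3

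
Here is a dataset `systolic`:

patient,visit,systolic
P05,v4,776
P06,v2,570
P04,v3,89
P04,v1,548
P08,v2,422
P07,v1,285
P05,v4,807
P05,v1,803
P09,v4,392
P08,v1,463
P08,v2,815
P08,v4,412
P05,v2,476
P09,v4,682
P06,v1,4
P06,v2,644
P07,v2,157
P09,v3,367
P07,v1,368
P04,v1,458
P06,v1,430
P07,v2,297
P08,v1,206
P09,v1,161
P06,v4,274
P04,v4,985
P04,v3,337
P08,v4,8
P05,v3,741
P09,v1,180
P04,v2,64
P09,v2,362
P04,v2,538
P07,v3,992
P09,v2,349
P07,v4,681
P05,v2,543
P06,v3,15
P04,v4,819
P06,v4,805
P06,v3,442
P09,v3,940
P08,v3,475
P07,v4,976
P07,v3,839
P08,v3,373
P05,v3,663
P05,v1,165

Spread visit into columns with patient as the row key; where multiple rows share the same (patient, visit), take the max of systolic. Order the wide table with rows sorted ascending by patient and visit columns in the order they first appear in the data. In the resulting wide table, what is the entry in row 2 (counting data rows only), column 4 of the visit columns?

803

With rows sorted ascending by patient, row 2 is patient=P05. visit columns in first-appearance order: v4, v2, v3, v1; column 4 is v1.
Long rows with patient=P05, visit=v1: max(803, 165) = 803.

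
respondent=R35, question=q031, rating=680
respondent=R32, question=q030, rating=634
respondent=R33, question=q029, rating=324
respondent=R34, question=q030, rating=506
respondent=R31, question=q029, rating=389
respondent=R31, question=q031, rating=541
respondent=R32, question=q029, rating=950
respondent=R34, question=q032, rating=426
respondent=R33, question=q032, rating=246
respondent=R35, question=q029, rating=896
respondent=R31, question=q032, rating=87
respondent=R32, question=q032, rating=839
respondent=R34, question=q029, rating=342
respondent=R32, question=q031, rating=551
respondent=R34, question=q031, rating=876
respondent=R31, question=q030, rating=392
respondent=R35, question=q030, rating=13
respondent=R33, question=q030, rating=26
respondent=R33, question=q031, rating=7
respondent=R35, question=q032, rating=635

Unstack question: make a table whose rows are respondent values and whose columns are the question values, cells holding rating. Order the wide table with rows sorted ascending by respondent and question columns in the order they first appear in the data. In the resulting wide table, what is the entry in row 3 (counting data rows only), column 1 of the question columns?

7

With rows sorted ascending by respondent, row 3 is respondent=R33. question columns in first-appearance order: q031, q030, q029, q032; column 1 is q031.
Long rows with respondent=R33, question=q031: rating = 7.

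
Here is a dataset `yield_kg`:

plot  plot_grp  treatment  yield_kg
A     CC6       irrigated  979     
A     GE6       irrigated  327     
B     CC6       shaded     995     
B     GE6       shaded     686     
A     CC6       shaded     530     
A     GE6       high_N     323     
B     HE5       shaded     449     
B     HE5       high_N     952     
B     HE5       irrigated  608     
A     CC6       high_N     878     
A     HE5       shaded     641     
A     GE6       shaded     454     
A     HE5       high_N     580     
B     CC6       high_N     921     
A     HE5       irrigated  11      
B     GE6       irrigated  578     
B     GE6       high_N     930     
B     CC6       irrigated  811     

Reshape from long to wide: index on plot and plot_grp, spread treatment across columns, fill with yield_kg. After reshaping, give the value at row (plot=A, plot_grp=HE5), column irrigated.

Wide layout: rows indexed by plot and plot_grp, columns are the 3 distinct treatment values (irrigated, shaded, high_N).
Cell (plot=A, plot_grp=HE5, treatment=irrigated) draws from the long row where plot=A, plot_grp=HE5 and treatment=irrigated, which has yield_kg=11.

11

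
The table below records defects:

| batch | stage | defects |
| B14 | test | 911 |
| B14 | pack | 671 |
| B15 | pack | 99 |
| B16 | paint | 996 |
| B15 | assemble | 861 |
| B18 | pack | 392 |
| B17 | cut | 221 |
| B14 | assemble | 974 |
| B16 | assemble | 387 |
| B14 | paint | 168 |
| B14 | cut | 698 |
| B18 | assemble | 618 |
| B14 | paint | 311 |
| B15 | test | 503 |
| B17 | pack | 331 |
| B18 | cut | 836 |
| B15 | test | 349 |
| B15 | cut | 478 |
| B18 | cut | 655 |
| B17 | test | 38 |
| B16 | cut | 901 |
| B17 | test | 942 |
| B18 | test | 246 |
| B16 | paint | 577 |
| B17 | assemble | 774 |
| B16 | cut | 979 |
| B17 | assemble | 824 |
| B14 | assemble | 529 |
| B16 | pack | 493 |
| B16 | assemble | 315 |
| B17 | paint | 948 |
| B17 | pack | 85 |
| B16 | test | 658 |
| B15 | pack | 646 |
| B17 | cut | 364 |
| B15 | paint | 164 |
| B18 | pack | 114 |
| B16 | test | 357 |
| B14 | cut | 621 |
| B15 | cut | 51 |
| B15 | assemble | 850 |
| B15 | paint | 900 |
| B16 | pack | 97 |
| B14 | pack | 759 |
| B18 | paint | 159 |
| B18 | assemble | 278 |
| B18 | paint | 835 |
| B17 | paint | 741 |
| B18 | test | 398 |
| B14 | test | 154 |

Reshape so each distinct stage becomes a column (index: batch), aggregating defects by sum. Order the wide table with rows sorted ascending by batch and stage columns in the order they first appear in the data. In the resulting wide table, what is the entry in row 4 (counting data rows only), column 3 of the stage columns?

With rows sorted ascending by batch, row 4 is batch=B17. stage columns in first-appearance order: test, pack, paint, assemble, cut; column 3 is paint.
Long rows with batch=B17, stage=paint: 948 + 741 = 1689.

1689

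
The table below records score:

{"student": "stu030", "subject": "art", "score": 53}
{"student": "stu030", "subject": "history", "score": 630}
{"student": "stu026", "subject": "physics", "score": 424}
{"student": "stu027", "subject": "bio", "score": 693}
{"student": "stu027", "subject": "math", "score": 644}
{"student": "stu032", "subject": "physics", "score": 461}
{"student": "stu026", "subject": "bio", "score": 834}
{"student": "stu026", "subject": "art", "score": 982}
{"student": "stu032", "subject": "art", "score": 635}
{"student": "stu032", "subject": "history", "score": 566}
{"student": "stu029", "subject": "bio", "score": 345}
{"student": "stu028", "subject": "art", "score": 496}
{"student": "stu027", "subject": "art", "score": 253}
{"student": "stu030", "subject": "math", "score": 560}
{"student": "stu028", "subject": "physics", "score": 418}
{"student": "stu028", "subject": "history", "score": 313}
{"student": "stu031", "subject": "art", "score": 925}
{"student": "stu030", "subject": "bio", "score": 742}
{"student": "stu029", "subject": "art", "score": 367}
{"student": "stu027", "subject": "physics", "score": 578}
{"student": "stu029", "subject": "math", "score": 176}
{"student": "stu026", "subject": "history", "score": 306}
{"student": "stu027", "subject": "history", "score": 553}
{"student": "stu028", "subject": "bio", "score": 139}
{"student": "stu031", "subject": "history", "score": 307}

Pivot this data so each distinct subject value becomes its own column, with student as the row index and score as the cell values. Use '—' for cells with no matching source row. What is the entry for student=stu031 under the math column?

No long-format row has student=stu031 and subject=math, so the cell is —.

—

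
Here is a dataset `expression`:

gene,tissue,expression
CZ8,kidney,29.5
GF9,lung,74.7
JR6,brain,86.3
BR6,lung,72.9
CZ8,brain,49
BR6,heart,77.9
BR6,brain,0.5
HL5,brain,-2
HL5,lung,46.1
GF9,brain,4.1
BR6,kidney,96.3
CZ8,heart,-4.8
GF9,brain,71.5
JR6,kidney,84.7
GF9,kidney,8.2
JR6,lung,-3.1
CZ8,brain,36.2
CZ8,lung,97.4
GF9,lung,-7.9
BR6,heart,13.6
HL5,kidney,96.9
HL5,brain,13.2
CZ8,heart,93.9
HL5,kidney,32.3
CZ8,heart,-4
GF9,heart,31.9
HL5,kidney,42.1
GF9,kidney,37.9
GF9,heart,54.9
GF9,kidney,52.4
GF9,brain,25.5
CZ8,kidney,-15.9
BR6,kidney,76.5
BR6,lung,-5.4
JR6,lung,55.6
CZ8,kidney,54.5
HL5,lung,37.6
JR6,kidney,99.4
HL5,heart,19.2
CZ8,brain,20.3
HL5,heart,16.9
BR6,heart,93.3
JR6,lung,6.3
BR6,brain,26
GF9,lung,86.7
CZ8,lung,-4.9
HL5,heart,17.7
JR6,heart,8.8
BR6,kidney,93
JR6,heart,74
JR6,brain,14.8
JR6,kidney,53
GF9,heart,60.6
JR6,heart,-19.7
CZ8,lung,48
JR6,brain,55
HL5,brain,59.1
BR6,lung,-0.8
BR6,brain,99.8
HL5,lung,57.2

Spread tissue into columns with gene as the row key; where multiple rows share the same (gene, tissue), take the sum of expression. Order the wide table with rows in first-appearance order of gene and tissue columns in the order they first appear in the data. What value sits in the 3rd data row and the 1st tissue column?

With rows in first-appearance order of gene, row 3 is gene=JR6. tissue columns in first-appearance order: kidney, lung, brain, heart; column 1 is kidney.
Long rows with gene=JR6, tissue=kidney: 84.7 + 99.4 + 53 = 237.1.

237.1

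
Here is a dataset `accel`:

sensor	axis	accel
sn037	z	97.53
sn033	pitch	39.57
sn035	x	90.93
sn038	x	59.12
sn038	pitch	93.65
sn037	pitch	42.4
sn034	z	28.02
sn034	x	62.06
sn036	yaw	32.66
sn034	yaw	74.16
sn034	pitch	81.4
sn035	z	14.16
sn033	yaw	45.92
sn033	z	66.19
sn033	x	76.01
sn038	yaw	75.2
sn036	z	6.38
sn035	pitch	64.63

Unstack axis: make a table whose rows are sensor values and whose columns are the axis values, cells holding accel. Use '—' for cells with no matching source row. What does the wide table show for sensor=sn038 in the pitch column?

93.65

The long row with sensor=sn038, axis=pitch has accel=93.65.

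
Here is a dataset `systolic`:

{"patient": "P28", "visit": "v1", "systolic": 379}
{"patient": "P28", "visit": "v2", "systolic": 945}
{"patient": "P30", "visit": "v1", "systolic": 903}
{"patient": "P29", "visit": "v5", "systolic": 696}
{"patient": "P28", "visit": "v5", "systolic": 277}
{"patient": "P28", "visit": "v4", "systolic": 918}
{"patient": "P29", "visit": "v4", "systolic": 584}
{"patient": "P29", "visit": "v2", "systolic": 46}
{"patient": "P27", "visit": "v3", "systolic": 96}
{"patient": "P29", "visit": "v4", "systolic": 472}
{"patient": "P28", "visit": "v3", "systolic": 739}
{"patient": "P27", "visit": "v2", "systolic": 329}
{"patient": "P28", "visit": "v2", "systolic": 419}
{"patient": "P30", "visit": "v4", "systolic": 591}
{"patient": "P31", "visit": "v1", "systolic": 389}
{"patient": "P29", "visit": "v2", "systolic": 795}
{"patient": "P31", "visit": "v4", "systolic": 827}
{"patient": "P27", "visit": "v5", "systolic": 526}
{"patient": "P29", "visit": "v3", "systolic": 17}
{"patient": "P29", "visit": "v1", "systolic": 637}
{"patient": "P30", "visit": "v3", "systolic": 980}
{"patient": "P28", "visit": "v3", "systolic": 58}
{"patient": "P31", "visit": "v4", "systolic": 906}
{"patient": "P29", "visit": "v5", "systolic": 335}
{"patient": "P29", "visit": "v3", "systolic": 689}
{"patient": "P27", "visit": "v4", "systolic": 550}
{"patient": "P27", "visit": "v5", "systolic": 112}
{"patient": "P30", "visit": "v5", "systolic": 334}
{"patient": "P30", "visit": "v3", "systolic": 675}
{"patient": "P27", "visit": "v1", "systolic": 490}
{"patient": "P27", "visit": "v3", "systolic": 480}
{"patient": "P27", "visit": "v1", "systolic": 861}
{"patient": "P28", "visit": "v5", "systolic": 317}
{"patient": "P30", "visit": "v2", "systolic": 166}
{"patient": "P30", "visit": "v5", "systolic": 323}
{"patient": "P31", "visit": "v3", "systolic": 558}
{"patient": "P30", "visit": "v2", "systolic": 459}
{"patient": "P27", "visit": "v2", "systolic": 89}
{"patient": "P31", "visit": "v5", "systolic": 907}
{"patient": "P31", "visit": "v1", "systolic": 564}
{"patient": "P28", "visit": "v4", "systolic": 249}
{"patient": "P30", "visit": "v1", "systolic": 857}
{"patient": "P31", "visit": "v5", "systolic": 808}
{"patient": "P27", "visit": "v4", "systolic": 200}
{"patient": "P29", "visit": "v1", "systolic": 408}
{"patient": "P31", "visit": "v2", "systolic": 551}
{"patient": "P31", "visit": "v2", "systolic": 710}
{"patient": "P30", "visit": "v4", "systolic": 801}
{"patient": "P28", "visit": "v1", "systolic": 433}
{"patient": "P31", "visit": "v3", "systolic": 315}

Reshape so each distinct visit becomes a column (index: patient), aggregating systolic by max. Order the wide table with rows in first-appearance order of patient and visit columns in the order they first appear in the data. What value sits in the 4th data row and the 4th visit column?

With rows in first-appearance order of patient, row 4 is patient=P27. visit columns in first-appearance order: v1, v2, v5, v4, v3; column 4 is v4.
Long rows with patient=P27, visit=v4: max(550, 200) = 550.

550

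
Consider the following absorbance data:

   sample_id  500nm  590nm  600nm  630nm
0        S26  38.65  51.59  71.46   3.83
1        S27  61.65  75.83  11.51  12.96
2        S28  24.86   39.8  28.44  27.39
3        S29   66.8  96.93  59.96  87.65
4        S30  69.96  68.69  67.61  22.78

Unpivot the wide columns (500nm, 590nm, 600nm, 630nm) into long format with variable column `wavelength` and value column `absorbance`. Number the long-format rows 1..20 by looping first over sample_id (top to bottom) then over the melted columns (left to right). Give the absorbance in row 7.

20 rows total (5 × 4). Row 7: index ⌊(7-1)/4⌋ = 1 into sample_id → S27; (7-1) mod 4 = 2 into the melted columns → 600nm.
So row 7 is (S27, 600nm, 11.51); absorbance = 11.51.

11.51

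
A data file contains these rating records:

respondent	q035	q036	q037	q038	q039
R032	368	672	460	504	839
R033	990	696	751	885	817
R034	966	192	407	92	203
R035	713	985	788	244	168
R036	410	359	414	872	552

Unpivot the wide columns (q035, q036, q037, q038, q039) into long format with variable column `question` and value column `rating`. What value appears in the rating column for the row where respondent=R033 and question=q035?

990

Unpivoting turns each (respondent, wide-column) pair into one long row.
The wide cell at row R033, column q035 holds 990, so the long row (R033, q035) has rating=990.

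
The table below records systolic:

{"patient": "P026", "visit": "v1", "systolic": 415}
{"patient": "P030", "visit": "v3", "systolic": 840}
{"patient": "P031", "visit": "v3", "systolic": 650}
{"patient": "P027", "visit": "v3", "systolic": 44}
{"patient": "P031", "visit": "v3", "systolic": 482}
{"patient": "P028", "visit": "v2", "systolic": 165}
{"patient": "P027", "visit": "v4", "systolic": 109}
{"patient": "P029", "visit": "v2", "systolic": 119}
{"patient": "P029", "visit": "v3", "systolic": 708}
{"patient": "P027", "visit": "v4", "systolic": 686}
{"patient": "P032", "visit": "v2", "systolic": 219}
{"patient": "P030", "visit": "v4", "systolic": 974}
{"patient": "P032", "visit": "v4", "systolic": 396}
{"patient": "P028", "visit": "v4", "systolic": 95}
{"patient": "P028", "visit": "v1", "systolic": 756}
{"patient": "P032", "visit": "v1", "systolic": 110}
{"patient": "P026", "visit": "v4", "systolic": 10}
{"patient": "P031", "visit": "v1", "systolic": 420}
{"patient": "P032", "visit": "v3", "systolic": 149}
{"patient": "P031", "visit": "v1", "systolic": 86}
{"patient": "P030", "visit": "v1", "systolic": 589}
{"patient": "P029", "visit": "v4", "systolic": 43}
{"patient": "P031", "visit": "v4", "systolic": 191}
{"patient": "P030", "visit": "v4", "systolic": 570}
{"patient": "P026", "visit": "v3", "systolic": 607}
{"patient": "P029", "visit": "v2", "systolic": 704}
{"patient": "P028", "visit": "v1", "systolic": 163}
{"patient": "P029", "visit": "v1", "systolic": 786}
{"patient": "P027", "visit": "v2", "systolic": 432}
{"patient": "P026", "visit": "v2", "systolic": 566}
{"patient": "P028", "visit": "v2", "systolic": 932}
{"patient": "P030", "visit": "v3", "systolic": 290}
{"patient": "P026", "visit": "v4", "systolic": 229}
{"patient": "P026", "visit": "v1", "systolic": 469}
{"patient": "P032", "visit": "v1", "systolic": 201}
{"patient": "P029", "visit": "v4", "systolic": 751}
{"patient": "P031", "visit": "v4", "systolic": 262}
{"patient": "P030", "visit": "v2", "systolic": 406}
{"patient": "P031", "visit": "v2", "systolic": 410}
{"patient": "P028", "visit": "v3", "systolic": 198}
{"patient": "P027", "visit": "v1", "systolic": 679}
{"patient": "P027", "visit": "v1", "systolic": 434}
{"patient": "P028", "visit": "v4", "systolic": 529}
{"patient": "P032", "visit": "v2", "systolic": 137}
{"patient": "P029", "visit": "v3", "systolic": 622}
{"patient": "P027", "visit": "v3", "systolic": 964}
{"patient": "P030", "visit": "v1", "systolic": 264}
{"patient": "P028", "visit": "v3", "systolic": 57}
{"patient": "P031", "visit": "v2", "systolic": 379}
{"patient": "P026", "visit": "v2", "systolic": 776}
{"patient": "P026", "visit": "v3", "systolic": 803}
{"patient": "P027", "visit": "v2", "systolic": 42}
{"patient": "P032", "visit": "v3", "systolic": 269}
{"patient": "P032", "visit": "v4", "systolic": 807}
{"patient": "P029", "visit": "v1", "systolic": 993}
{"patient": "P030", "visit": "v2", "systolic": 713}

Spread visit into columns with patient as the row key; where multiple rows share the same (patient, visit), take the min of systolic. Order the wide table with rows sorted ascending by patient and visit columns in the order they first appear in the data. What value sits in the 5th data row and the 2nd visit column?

With rows sorted ascending by patient, row 5 is patient=P030. visit columns in first-appearance order: v1, v3, v2, v4; column 2 is v3.
Long rows with patient=P030, visit=v3: min(840, 290) = 290.

290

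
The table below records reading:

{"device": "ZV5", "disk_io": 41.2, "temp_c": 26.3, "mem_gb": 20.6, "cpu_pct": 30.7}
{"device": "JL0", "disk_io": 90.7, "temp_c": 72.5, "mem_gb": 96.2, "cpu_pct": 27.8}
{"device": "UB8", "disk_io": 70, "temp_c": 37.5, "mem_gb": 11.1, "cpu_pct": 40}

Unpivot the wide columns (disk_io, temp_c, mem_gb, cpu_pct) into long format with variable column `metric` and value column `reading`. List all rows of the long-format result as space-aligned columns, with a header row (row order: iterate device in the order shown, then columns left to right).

Each (device, column) pair becomes one row: 3 × 4 = 12 rows.
For example, (ZV5, disk_io) → reading=41.2.

device  metric   reading
ZV5     disk_io  41.2   
ZV5     temp_c   26.3   
ZV5     mem_gb   20.6   
ZV5     cpu_pct  30.7   
JL0     disk_io  90.7   
JL0     temp_c   72.5   
JL0     mem_gb   96.2   
JL0     cpu_pct  27.8   
UB8     disk_io  70     
UB8     temp_c   37.5   
UB8     mem_gb   11.1   
UB8     cpu_pct  40     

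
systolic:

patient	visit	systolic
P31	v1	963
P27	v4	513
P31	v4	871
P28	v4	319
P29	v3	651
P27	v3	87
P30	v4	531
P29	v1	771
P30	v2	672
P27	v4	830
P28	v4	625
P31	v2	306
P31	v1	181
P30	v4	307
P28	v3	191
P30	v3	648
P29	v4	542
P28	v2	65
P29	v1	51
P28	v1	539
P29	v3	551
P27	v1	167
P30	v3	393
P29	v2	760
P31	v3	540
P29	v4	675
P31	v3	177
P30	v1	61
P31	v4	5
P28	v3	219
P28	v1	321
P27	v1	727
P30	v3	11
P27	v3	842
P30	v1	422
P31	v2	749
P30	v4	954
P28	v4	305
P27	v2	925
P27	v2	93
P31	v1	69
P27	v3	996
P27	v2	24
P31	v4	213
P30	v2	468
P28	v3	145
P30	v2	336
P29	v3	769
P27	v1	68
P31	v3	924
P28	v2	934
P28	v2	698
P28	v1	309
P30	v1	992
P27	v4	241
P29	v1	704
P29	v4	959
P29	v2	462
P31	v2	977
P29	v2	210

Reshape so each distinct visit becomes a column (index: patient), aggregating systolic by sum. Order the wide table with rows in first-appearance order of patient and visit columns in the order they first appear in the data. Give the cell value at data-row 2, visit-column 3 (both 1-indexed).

With rows in first-appearance order of patient, row 2 is patient=P27. visit columns in first-appearance order: v1, v4, v3, v2; column 3 is v3.
Long rows with patient=P27, visit=v3: 87 + 842 + 996 = 1925.

1925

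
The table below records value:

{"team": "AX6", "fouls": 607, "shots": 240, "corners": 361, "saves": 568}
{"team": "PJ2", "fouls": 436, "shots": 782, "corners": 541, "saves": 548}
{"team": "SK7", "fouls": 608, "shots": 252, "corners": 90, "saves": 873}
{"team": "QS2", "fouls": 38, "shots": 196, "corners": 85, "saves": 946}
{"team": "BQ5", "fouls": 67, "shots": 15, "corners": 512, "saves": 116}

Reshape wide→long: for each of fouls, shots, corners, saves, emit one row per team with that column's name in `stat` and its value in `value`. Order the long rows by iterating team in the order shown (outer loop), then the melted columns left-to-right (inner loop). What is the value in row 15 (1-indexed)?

85

20 rows total (5 × 4). Row 15: index ⌊(15-1)/4⌋ = 3 into team → QS2; (15-1) mod 4 = 2 into the melted columns → corners.
So row 15 is (QS2, corners, 85); value = 85.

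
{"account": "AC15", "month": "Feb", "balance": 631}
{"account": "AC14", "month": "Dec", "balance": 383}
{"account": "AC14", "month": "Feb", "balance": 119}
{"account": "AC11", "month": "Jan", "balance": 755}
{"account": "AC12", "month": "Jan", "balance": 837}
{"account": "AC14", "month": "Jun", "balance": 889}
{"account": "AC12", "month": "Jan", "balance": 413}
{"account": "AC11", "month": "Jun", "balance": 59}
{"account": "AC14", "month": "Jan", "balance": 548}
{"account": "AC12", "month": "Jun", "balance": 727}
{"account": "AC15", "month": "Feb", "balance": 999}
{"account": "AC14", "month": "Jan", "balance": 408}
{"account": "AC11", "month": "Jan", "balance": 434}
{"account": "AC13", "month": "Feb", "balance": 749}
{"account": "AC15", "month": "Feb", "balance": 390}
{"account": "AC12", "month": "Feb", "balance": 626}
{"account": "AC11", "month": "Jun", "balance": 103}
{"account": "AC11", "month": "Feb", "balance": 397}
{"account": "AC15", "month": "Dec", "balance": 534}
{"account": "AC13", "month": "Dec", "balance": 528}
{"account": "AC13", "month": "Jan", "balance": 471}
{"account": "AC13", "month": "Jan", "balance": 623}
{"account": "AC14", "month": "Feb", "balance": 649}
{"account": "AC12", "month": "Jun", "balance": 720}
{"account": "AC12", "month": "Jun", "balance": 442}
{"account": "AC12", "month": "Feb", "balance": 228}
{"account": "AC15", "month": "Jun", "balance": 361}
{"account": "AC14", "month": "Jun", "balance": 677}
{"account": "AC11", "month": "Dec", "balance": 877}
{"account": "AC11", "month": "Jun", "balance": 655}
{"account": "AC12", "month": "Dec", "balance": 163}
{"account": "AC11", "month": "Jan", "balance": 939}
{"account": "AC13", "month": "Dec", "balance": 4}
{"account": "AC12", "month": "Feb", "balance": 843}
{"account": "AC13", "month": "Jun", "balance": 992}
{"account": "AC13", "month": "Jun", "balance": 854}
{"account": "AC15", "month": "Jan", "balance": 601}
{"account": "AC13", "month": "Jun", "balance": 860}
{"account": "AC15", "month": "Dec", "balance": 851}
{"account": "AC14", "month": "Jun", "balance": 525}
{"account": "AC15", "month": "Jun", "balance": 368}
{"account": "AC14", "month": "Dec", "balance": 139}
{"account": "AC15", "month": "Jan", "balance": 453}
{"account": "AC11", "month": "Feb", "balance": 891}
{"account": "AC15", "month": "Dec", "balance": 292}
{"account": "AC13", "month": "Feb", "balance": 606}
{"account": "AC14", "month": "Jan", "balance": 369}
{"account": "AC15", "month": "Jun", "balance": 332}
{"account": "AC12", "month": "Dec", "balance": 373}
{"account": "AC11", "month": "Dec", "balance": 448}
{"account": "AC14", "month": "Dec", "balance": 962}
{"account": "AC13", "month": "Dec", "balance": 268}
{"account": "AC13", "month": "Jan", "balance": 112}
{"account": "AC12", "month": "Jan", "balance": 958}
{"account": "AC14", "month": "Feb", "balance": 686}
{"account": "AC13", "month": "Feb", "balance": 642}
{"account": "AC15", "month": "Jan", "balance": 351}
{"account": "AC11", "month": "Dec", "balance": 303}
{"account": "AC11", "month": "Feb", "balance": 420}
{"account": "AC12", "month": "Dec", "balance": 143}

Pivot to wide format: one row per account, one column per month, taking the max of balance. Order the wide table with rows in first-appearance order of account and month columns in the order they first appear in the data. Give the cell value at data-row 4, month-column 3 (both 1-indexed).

With rows in first-appearance order of account, row 4 is account=AC12. month columns in first-appearance order: Feb, Dec, Jan, Jun; column 3 is Jan.
Long rows with account=AC12, month=Jan: max(837, 413, 958) = 958.

958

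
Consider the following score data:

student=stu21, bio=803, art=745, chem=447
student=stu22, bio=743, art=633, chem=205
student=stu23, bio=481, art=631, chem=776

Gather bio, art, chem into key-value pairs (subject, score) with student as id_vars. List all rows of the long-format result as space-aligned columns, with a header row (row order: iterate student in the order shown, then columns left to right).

Each (student, column) pair becomes one row: 3 × 3 = 9 rows.
For example, (stu21, bio) → score=803.

student  subject  score
stu21    bio      803  
stu21    art      745  
stu21    chem     447  
stu22    bio      743  
stu22    art      633  
stu22    chem     205  
stu23    bio      481  
stu23    art      631  
stu23    chem     776  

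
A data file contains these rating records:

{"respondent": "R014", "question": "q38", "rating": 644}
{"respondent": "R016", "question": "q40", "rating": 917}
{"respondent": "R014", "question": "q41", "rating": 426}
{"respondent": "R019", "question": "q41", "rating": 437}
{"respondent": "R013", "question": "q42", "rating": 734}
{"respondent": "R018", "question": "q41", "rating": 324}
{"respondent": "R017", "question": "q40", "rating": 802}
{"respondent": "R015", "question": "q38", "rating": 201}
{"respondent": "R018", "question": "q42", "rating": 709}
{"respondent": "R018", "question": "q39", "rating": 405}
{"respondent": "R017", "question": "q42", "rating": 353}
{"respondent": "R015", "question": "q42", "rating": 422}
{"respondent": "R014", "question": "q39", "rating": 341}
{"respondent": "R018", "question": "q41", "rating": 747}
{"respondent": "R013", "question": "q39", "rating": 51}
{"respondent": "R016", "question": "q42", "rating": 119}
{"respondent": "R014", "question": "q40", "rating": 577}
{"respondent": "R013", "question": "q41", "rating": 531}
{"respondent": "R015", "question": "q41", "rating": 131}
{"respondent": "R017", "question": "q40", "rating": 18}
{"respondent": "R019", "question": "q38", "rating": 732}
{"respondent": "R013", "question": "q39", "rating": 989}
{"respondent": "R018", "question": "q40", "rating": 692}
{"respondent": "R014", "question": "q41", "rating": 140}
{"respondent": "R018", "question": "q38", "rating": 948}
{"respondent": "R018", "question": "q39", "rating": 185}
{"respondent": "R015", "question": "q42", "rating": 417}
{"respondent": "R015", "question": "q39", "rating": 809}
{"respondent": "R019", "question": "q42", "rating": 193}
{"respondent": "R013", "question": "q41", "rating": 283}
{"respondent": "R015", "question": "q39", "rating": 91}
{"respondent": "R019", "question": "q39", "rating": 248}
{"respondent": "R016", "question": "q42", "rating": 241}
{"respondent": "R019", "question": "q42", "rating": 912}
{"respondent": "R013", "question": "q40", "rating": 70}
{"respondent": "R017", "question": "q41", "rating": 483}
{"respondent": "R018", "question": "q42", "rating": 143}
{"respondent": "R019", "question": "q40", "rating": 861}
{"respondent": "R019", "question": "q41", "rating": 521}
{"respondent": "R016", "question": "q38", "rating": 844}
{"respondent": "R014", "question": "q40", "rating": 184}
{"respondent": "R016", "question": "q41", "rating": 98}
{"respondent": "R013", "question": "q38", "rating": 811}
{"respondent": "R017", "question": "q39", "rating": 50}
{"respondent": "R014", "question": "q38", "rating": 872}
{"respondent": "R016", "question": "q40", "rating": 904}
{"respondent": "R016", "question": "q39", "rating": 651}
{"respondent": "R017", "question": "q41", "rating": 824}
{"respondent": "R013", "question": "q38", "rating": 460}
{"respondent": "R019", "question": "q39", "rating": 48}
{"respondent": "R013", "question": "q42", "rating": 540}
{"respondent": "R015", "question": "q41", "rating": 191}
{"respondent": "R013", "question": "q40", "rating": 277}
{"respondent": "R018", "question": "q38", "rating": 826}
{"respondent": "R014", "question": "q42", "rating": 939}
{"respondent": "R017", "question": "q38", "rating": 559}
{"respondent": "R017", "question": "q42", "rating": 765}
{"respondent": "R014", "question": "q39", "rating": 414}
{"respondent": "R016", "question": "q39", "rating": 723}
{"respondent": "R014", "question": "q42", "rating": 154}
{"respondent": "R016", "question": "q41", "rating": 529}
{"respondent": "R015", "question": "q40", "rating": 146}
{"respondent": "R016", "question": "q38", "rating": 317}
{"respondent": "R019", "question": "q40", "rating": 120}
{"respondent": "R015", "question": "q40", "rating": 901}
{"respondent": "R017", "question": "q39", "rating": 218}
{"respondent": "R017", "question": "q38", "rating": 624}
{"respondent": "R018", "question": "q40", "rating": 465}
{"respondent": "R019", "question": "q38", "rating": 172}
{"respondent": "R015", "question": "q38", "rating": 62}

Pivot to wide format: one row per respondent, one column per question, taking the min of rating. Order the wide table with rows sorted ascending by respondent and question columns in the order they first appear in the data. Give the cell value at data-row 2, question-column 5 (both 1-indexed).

With rows sorted ascending by respondent, row 2 is respondent=R014. question columns in first-appearance order: q38, q40, q41, q42, q39; column 5 is q39.
Long rows with respondent=R014, question=q39: min(341, 414) = 341.

341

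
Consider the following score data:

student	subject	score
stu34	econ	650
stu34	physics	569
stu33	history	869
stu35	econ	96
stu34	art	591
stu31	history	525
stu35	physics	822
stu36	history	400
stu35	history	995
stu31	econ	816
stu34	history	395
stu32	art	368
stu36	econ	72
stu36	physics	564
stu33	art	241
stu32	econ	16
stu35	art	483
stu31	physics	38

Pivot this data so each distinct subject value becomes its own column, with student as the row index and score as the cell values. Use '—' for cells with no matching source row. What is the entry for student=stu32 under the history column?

No long-format row has student=stu32 and subject=history, so the cell is —.

—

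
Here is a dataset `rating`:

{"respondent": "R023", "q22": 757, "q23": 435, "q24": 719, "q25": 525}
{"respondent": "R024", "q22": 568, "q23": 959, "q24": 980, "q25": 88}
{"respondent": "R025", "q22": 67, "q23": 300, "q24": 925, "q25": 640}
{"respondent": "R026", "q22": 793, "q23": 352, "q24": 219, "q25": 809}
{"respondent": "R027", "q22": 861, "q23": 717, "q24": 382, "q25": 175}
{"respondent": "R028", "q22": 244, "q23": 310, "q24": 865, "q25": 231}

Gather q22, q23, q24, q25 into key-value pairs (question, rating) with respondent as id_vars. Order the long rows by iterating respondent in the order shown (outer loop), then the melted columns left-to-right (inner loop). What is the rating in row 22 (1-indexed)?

24 rows total (6 × 4). Row 22: index ⌊(22-1)/4⌋ = 5 into respondent → R028; (22-1) mod 4 = 1 into the melted columns → q23.
So row 22 is (R028, q23, 310); rating = 310.

310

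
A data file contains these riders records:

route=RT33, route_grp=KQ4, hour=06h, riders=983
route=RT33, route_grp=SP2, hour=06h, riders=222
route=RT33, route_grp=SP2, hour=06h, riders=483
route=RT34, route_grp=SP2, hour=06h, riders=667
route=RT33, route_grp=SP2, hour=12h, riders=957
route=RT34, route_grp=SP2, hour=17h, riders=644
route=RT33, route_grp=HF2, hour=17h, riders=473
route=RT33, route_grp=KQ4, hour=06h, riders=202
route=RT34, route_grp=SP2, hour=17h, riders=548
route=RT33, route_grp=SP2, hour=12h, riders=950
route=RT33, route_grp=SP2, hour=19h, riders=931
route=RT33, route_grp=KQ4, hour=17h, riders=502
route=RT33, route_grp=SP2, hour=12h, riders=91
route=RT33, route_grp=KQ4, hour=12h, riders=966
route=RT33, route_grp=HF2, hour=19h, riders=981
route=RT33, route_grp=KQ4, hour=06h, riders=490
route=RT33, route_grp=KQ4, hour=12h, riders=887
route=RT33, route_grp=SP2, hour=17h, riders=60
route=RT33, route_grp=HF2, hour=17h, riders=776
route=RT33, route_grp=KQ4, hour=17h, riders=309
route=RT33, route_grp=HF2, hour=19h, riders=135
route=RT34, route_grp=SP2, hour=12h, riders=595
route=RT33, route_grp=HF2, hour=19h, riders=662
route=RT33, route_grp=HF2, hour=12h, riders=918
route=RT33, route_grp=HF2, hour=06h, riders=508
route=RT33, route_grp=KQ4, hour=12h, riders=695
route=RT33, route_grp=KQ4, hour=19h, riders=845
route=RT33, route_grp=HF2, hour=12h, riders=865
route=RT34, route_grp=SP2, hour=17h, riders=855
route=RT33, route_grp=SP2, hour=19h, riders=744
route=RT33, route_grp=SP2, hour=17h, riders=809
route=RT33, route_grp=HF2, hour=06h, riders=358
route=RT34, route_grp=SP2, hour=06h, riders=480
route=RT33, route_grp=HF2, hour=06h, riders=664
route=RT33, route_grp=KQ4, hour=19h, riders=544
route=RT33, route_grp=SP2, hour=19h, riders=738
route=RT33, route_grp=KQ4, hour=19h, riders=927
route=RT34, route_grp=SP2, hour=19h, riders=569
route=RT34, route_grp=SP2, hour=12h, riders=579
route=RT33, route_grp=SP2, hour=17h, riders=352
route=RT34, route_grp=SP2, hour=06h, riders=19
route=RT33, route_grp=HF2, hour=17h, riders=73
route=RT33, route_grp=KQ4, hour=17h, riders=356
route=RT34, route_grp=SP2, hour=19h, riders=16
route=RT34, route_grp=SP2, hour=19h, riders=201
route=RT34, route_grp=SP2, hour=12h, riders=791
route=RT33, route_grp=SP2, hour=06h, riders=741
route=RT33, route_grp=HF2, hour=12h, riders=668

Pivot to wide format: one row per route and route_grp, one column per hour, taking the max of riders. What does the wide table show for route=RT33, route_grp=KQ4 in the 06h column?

983

Rows with route=RT33, route_grp=KQ4 and hour=06h: riders values are 983, 202, 490.
max(983, 202, 490) = 983.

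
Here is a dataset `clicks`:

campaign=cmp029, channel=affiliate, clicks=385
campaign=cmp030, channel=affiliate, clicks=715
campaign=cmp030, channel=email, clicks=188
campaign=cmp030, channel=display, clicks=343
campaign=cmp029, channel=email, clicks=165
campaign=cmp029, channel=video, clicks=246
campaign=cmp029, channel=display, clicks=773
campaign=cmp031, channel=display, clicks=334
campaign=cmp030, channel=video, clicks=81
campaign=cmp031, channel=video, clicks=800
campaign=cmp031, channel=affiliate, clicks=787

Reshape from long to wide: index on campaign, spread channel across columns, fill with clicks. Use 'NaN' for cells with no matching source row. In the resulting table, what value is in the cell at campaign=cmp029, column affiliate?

The long row with campaign=cmp029, channel=affiliate has clicks=385.

385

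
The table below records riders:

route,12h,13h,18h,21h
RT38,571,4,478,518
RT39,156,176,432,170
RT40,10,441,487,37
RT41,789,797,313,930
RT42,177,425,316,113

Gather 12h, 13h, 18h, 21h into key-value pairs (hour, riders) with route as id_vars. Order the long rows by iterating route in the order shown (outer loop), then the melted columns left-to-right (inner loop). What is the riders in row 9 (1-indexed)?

10

20 rows total (5 × 4). Row 9: index ⌊(9-1)/4⌋ = 2 into route → RT40; (9-1) mod 4 = 0 into the melted columns → 12h.
So row 9 is (RT40, 12h, 10); riders = 10.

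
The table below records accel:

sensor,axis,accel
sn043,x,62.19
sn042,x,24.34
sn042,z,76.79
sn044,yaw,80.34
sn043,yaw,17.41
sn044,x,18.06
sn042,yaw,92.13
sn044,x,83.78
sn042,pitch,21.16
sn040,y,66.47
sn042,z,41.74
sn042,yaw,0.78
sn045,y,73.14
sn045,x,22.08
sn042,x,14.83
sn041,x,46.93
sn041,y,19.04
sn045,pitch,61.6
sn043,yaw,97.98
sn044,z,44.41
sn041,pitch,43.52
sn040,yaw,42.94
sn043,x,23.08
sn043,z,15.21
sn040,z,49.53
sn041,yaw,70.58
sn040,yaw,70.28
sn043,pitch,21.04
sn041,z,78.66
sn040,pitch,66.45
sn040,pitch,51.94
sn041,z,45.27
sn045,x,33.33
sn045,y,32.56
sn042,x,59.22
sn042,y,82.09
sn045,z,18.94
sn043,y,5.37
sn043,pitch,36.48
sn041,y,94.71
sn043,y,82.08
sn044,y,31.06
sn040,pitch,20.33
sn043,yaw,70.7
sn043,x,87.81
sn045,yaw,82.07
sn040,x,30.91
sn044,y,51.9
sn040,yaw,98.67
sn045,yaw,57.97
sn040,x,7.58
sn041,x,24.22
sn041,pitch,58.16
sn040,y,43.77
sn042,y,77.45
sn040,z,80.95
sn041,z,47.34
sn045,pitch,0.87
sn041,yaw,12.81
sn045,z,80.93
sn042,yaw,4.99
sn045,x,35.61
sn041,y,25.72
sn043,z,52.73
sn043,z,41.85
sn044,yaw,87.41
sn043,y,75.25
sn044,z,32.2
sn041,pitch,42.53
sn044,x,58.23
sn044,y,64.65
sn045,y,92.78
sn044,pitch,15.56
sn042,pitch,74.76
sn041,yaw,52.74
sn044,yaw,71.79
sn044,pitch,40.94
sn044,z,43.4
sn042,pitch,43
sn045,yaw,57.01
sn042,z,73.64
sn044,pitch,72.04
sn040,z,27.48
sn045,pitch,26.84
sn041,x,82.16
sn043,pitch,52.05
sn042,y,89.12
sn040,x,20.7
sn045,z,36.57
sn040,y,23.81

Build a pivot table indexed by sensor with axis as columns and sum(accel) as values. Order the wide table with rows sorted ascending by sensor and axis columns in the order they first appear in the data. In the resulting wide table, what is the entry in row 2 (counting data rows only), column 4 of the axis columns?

With rows sorted ascending by sensor, row 2 is sensor=sn041. axis columns in first-appearance order: x, z, yaw, pitch, y; column 4 is pitch.
Long rows with sensor=sn041, axis=pitch: 43.52 + 58.16 + 42.53 = 144.21.

144.21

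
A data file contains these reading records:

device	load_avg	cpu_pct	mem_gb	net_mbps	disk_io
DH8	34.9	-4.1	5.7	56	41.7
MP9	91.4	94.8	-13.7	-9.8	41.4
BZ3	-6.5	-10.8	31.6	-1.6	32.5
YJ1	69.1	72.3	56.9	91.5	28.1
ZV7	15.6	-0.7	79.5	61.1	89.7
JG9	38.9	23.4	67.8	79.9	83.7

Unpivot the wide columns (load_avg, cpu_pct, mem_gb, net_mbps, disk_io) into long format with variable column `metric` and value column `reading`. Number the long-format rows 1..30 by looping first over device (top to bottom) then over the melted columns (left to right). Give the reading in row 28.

30 rows total (6 × 5). Row 28: index ⌊(28-1)/5⌋ = 5 into device → JG9; (28-1) mod 5 = 2 into the melted columns → mem_gb.
So row 28 is (JG9, mem_gb, 67.8); reading = 67.8.

67.8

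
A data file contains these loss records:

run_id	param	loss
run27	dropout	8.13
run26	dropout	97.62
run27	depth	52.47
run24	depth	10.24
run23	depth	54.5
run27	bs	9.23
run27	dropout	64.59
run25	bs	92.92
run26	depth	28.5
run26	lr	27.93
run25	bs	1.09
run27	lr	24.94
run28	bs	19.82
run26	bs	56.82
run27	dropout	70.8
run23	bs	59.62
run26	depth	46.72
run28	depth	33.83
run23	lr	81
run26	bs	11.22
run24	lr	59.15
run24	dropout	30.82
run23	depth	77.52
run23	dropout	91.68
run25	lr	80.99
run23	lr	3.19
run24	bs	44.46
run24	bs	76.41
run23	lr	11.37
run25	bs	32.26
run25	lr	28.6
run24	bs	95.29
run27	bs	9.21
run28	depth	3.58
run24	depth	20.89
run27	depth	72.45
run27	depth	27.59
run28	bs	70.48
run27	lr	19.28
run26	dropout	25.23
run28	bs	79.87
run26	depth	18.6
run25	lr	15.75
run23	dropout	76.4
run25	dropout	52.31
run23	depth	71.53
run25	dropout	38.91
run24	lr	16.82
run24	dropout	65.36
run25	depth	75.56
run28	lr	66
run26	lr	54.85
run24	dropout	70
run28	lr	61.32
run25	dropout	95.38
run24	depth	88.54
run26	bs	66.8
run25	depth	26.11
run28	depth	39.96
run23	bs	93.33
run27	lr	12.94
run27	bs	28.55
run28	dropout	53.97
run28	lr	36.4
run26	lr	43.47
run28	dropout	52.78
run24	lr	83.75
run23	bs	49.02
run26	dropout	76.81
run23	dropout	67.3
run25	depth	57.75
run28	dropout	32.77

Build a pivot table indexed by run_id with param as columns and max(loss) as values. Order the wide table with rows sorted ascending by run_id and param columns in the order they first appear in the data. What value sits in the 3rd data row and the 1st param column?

95.38

With rows sorted ascending by run_id, row 3 is run_id=run25. param columns in first-appearance order: dropout, depth, bs, lr; column 1 is dropout.
Long rows with run_id=run25, param=dropout: max(52.31, 38.91, 95.38) = 95.38.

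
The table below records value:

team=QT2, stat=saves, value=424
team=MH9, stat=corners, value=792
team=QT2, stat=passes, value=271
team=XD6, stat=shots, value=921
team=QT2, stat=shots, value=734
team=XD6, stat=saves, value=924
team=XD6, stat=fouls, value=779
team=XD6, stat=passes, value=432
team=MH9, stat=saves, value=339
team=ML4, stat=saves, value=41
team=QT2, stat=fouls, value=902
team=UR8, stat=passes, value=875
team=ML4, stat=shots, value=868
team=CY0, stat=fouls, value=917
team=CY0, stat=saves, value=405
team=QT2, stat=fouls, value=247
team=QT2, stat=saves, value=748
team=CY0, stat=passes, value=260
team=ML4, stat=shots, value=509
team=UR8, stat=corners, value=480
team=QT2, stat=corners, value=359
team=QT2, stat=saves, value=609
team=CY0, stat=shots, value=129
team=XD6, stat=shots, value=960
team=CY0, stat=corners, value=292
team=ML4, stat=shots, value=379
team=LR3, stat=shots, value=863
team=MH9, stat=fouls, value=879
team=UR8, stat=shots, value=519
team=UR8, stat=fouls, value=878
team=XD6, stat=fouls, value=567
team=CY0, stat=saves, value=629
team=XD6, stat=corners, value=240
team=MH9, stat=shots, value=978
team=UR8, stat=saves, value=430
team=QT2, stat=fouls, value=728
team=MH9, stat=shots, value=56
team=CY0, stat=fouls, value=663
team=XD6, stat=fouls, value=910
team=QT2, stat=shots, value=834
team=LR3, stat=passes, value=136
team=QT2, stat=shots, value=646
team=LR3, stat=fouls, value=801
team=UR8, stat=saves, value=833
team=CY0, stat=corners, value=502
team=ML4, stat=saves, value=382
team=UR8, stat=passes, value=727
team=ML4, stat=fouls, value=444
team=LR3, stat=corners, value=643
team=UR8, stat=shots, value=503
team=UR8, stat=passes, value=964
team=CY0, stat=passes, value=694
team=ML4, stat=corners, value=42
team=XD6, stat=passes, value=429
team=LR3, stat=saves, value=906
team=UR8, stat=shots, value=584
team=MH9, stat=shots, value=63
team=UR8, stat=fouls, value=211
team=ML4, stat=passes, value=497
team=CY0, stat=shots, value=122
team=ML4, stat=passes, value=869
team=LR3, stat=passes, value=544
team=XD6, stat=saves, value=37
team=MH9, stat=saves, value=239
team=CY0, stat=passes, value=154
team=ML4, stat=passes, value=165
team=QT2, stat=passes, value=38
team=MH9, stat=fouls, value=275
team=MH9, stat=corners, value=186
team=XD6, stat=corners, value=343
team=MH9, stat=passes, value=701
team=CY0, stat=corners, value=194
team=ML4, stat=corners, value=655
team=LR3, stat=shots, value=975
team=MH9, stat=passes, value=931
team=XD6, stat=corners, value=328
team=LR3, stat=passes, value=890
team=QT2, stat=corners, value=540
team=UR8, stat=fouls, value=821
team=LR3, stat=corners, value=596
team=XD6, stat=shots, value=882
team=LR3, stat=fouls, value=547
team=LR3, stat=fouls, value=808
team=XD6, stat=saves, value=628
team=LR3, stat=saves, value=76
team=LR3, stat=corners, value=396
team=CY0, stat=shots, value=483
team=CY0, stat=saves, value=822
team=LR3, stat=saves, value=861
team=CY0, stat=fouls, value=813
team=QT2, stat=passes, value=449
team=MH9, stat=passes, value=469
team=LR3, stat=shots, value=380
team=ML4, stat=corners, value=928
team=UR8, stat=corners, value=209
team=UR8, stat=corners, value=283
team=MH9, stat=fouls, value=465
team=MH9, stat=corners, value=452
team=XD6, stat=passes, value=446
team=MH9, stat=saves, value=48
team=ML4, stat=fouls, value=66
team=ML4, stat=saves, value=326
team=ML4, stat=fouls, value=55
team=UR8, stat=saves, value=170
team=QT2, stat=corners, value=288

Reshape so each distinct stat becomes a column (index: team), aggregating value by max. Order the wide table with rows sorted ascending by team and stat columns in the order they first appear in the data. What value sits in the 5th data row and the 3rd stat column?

449

With rows sorted ascending by team, row 5 is team=QT2. stat columns in first-appearance order: saves, corners, passes, shots, fouls; column 3 is passes.
Long rows with team=QT2, stat=passes: max(271, 38, 449) = 449.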